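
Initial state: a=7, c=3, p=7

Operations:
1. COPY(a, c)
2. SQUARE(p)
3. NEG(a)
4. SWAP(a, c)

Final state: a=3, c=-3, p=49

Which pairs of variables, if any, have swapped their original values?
None

Comparing initial and final values:
a: 7 → 3
c: 3 → -3
p: 7 → 49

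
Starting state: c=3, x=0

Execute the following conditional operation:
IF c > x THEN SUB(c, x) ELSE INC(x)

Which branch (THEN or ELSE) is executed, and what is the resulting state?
Branch: THEN, Final state: c=3, x=0

Evaluating condition: c > x
c = 3, x = 0
Condition is True, so THEN branch executes
After SUB(c, x): c=3, x=0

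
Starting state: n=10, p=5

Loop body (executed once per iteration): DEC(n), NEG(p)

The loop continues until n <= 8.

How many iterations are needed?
2

Tracing iterations:
Initial: n=10, p=5
After iteration 1: n=9, p=-5
After iteration 2: n=8, p=5
n <= 8 now holds, so the loop exits after 2 iterations.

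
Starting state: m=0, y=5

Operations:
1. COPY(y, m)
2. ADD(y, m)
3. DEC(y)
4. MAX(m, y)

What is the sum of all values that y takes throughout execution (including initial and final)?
3

Values of y at each step:
Initial: y = 5
After step 1: y = 0
After step 2: y = 0
After step 3: y = -1
After step 4: y = -1
Sum = 5 + 0 + 0 + -1 + -1 = 3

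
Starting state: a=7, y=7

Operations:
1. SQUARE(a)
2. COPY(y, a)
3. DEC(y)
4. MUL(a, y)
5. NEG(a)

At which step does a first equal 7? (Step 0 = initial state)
Step 0

Tracing a:
Initial: a = 7 ← first occurrence
After step 1: a = 49
After step 2: a = 49
After step 3: a = 49
After step 4: a = 2352
After step 5: a = -2352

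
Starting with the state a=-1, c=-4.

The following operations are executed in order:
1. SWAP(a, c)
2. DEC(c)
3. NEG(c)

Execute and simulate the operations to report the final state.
{a: -4, c: 2}

Step-by-step execution:
Initial: a=-1, c=-4
After step 1 (SWAP(a, c)): a=-4, c=-1
After step 2 (DEC(c)): a=-4, c=-2
After step 3 (NEG(c)): a=-4, c=2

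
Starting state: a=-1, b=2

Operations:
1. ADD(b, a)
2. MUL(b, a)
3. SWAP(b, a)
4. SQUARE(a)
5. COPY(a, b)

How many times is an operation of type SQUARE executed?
1

Counting SQUARE operations:
Step 4: SQUARE(a) ← SQUARE
Total: 1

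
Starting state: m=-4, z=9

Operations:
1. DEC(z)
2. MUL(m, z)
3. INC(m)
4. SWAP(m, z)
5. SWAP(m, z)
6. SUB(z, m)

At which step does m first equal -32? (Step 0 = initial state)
Step 2

Tracing m:
Initial: m = -4
After step 1: m = -4
After step 2: m = -32 ← first occurrence
After step 3: m = -31
After step 4: m = 8
After step 5: m = -31
After step 6: m = -31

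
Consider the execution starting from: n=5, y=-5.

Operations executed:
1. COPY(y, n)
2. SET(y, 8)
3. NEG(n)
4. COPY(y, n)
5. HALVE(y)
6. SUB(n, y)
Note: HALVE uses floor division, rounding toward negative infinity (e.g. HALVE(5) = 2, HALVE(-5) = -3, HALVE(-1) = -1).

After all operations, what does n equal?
n = -2

Tracing execution:
Step 1: COPY(y, n) → n = 5
Step 2: SET(y, 8) → n = 5
Step 3: NEG(n) → n = -5
Step 4: COPY(y, n) → n = -5
Step 5: HALVE(y) → n = -5
Step 6: SUB(n, y) → n = -2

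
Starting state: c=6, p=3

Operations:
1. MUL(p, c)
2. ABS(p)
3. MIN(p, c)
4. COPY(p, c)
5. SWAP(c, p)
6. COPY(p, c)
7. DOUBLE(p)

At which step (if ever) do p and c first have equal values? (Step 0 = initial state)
Step 3

p and c first become equal after step 3.

Comparing values at each step:
Initial: p=3, c=6
After step 1: p=18, c=6
After step 2: p=18, c=6
After step 3: p=6, c=6 ← equal!
After step 4: p=6, c=6 ← equal!
After step 5: p=6, c=6 ← equal!
After step 6: p=6, c=6 ← equal!
After step 7: p=12, c=6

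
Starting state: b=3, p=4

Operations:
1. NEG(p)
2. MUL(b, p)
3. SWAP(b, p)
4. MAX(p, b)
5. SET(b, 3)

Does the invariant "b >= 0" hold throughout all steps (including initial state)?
No, violated after step 2

The invariant is violated after step 2.

State at each step:
Initial: b=3, p=4
After step 1: b=3, p=-4
After step 2: b=-12, p=-4
After step 3: b=-4, p=-12
After step 4: b=-4, p=-4
After step 5: b=3, p=-4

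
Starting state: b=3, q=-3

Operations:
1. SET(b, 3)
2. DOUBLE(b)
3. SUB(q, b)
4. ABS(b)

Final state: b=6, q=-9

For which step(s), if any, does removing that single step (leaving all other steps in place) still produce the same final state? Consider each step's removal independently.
Step(s) 1, 4

Testing removal of each single step:
Without step 1: final = b=6, q=-9 (same)
Without step 2: final = b=3, q=-6 (different)
Without step 3: final = b=6, q=-3 (different)
Without step 4: final = b=6, q=-9 (same)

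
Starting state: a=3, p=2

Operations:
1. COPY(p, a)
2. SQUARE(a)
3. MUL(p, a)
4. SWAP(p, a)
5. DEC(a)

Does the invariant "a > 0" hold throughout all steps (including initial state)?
Yes

The invariant holds at every step.

State at each step:
Initial: a=3, p=2
After step 1: a=3, p=3
After step 2: a=9, p=3
After step 3: a=9, p=27
After step 4: a=27, p=9
After step 5: a=26, p=9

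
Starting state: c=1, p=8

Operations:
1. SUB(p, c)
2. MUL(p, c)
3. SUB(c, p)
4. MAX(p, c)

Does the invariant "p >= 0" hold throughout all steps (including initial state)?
Yes

The invariant holds at every step.

State at each step:
Initial: c=1, p=8
After step 1: c=1, p=7
After step 2: c=1, p=7
After step 3: c=-6, p=7
After step 4: c=-6, p=7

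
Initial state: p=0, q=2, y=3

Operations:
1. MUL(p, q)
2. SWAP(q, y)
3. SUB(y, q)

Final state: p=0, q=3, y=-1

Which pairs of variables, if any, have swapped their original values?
None

Comparing initial and final values:
p: 0 → 0
q: 2 → 3
y: 3 → -1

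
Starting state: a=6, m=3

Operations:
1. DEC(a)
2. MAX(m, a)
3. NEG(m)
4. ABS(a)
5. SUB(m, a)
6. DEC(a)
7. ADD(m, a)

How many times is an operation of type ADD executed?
1

Counting ADD operations:
Step 7: ADD(m, a) ← ADD
Total: 1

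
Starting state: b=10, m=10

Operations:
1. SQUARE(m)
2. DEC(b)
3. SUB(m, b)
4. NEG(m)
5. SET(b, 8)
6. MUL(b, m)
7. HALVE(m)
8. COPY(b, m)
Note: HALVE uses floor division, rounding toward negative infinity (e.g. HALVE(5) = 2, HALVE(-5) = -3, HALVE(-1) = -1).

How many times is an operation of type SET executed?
1

Counting SET operations:
Step 5: SET(b, 8) ← SET
Total: 1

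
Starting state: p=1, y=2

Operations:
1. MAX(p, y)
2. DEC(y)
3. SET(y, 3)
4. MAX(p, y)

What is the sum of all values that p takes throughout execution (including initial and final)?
10

Values of p at each step:
Initial: p = 1
After step 1: p = 2
After step 2: p = 2
After step 3: p = 2
After step 4: p = 3
Sum = 1 + 2 + 2 + 2 + 3 = 10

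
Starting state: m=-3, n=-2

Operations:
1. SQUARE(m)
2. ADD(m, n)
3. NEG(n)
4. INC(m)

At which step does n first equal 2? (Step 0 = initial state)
Step 3

Tracing n:
Initial: n = -2
After step 1: n = -2
After step 2: n = -2
After step 3: n = 2 ← first occurrence
After step 4: n = 2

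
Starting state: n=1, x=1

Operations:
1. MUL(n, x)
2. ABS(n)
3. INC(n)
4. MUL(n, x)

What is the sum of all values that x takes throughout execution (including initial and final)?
5

Values of x at each step:
Initial: x = 1
After step 1: x = 1
After step 2: x = 1
After step 3: x = 1
After step 4: x = 1
Sum = 1 + 1 + 1 + 1 + 1 = 5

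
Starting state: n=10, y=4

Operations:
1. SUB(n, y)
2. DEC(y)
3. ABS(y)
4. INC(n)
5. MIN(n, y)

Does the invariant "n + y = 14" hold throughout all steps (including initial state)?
No, violated after step 1

The invariant is violated after step 1.

State at each step:
Initial: n=10, y=4
After step 1: n=6, y=4
After step 2: n=6, y=3
After step 3: n=6, y=3
After step 4: n=7, y=3
After step 5: n=3, y=3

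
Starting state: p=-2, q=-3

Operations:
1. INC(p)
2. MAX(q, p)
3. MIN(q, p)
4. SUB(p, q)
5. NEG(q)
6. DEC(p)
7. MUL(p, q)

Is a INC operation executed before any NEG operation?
Yes

First INC: step 1
First NEG: step 5
Since 1 < 5, INC comes first.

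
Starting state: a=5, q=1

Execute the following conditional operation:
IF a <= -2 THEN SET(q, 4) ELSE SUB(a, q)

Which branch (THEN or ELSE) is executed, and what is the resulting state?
Branch: ELSE, Final state: a=4, q=1

Evaluating condition: a <= -2
a = 5
Condition is False, so ELSE branch executes
After SUB(a, q): a=4, q=1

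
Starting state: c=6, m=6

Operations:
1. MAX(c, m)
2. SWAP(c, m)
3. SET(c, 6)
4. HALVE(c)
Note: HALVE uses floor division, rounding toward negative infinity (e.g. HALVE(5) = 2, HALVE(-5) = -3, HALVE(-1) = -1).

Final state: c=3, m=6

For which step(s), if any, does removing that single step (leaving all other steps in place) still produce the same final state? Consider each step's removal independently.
Step(s) 1, 2, 3

Testing removal of each single step:
Without step 1: final = c=3, m=6 (same)
Without step 2: final = c=3, m=6 (same)
Without step 3: final = c=3, m=6 (same)
Without step 4: final = c=6, m=6 (different)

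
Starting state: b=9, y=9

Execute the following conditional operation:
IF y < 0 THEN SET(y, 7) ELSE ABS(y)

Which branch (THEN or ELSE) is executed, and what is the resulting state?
Branch: ELSE, Final state: b=9, y=9

Evaluating condition: y < 0
y = 9
Condition is False, so ELSE branch executes
After ABS(y): b=9, y=9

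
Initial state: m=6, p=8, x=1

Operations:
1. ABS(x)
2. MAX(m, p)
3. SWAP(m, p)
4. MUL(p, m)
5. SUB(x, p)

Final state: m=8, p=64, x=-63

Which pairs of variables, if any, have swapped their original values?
None

Comparing initial and final values:
m: 6 → 8
x: 1 → -63
p: 8 → 64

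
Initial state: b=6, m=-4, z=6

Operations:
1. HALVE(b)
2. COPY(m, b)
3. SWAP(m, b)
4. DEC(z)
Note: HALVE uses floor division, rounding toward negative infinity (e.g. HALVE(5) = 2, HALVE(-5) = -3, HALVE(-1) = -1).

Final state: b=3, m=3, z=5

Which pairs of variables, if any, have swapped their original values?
None

Comparing initial and final values:
m: -4 → 3
b: 6 → 3
z: 6 → 5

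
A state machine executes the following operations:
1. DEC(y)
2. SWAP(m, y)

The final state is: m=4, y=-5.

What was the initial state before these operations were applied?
m=-5, y=5

Working backwards:
Final state: m=4, y=-5
Before step 2 (SWAP(m, y)): m=-5, y=4
Before step 1 (DEC(y)): m=-5, y=5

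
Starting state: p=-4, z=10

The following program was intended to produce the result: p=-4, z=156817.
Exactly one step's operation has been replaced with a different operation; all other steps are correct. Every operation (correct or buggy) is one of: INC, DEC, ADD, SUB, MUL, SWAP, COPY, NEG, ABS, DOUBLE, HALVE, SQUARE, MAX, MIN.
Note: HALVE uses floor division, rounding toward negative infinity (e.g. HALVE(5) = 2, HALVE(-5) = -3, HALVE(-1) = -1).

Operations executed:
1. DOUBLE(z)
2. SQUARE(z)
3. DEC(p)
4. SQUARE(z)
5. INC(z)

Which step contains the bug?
Step 3

Trace with buggy code:
Initial: p=-4, z=10
After step 1: p=-4, z=20
After step 2: p=-4, z=400
After step 3: p=-5, z=400
After step 4: p=-5, z=160000
After step 5: p=-5, z=160001
Actual final p=-5, z=160001 ≠ expected p=-4, z=156817.
Step 3 is the only position where a single-operation replacement can produce the expected result.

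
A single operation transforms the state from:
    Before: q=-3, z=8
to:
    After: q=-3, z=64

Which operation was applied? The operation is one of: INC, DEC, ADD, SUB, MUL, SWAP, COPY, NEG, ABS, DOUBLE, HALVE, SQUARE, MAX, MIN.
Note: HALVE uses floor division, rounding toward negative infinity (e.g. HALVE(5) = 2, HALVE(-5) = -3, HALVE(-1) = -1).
SQUARE(z)

Analyzing the change:
Before: q=-3, z=8
After: q=-3, z=64
Variable z changed from 8 to 64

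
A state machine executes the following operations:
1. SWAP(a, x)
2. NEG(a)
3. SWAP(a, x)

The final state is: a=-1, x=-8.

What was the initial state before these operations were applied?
a=-1, x=8

Working backwards:
Final state: a=-1, x=-8
Before step 3 (SWAP(a, x)): a=-8, x=-1
Before step 2 (NEG(a)): a=8, x=-1
Before step 1 (SWAP(a, x)): a=-1, x=8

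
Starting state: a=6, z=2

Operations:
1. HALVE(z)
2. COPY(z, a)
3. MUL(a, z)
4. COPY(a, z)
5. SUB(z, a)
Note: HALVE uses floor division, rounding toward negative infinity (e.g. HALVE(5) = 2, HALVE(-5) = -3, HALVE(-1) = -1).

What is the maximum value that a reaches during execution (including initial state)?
36

Values of a at each step:
Initial: a = 6
After step 1: a = 6
After step 2: a = 6
After step 3: a = 36 ← maximum
After step 4: a = 6
After step 5: a = 6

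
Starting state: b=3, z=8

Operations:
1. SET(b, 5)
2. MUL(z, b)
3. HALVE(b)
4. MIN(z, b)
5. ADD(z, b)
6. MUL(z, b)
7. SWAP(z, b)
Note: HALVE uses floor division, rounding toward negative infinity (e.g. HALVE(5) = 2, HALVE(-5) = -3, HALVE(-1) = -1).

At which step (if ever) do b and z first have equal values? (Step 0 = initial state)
Step 4

b and z first become equal after step 4.

Comparing values at each step:
Initial: b=3, z=8
After step 1: b=5, z=8
After step 2: b=5, z=40
After step 3: b=2, z=40
After step 4: b=2, z=2 ← equal!
After step 5: b=2, z=4
After step 6: b=2, z=8
After step 7: b=8, z=2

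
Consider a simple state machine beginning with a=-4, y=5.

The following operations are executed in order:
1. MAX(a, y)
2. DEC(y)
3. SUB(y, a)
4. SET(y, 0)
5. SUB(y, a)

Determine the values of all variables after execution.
{a: 5, y: -5}

Step-by-step execution:
Initial: a=-4, y=5
After step 1 (MAX(a, y)): a=5, y=5
After step 2 (DEC(y)): a=5, y=4
After step 3 (SUB(y, a)): a=5, y=-1
After step 4 (SET(y, 0)): a=5, y=0
After step 5 (SUB(y, a)): a=5, y=-5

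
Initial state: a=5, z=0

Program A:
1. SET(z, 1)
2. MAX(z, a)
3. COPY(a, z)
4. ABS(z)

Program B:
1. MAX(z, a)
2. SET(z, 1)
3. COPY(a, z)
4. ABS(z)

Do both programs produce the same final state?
No

Program A final state: a=5, z=5
Program B final state: a=1, z=1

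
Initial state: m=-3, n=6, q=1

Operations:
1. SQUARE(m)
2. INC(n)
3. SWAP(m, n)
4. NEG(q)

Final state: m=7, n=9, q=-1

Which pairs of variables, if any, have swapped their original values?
None

Comparing initial and final values:
m: -3 → 7
n: 6 → 9
q: 1 → -1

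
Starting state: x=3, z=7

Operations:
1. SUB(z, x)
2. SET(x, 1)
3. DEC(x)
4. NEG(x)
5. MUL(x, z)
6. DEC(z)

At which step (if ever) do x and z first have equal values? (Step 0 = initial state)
Never

x and z never become equal during execution.

Comparing values at each step:
Initial: x=3, z=7
After step 1: x=3, z=4
After step 2: x=1, z=4
After step 3: x=0, z=4
After step 4: x=0, z=4
After step 5: x=0, z=4
After step 6: x=0, z=3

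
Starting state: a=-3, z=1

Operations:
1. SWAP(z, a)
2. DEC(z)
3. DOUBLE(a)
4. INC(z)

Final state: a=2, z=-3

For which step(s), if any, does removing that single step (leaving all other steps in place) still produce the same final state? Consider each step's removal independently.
None - removing any single step changes the final result

Testing removal of each single step:
Without step 1: final = a=-6, z=1 (different)
Without step 2: final = a=2, z=-2 (different)
Without step 3: final = a=1, z=-3 (different)
Without step 4: final = a=2, z=-4 (different)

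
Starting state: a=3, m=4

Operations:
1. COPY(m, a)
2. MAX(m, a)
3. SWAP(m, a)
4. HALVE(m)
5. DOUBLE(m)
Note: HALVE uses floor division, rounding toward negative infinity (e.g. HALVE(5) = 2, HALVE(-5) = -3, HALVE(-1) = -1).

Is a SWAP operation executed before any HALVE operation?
Yes

First SWAP: step 3
First HALVE: step 4
Since 3 < 4, SWAP comes first.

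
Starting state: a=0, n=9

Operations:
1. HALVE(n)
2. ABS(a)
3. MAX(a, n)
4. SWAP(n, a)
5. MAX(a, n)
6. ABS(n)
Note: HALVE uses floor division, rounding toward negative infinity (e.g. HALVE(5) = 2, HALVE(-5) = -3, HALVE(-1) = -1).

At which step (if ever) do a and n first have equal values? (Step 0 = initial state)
Step 3

a and n first become equal after step 3.

Comparing values at each step:
Initial: a=0, n=9
After step 1: a=0, n=4
After step 2: a=0, n=4
After step 3: a=4, n=4 ← equal!
After step 4: a=4, n=4 ← equal!
After step 5: a=4, n=4 ← equal!
After step 6: a=4, n=4 ← equal!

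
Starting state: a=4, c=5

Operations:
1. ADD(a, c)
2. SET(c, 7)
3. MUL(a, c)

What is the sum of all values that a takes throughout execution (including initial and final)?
85

Values of a at each step:
Initial: a = 4
After step 1: a = 9
After step 2: a = 9
After step 3: a = 63
Sum = 4 + 9 + 9 + 63 = 85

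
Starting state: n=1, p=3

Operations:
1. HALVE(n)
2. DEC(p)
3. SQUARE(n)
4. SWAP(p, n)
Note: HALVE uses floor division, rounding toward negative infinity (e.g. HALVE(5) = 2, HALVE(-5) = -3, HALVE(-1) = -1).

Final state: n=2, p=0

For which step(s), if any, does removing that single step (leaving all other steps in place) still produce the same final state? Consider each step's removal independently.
Step(s) 3

Testing removal of each single step:
Without step 1: final = n=2, p=1 (different)
Without step 2: final = n=3, p=0 (different)
Without step 3: final = n=2, p=0 (same)
Without step 4: final = n=0, p=2 (different)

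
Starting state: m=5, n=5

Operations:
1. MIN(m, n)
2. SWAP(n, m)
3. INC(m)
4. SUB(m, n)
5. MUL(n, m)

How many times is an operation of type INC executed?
1

Counting INC operations:
Step 3: INC(m) ← INC
Total: 1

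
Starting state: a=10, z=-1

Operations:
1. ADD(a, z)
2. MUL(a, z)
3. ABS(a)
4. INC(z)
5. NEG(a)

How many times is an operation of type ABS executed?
1

Counting ABS operations:
Step 3: ABS(a) ← ABS
Total: 1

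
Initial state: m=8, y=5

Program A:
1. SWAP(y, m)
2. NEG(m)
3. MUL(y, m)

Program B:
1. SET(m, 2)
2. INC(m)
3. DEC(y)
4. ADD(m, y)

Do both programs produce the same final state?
No

Program A final state: m=-5, y=-40
Program B final state: m=7, y=4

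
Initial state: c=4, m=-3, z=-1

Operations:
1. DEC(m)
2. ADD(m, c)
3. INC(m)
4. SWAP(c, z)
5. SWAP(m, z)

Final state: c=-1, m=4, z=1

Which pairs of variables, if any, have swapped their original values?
None

Comparing initial and final values:
z: -1 → 1
c: 4 → -1
m: -3 → 4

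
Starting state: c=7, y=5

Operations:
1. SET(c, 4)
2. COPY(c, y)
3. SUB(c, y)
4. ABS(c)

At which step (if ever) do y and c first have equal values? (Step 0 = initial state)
Step 2

y and c first become equal after step 2.

Comparing values at each step:
Initial: y=5, c=7
After step 1: y=5, c=4
After step 2: y=5, c=5 ← equal!
After step 3: y=5, c=0
After step 4: y=5, c=0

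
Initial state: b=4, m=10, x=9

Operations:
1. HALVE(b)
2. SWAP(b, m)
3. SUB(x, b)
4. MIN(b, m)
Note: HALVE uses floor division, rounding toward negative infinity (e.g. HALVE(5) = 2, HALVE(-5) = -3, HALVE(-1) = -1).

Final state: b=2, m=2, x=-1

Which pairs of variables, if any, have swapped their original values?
None

Comparing initial and final values:
b: 4 → 2
x: 9 → -1
m: 10 → 2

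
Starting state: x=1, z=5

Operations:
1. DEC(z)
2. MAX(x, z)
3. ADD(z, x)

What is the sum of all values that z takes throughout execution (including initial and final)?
21

Values of z at each step:
Initial: z = 5
After step 1: z = 4
After step 2: z = 4
After step 3: z = 8
Sum = 5 + 4 + 4 + 8 = 21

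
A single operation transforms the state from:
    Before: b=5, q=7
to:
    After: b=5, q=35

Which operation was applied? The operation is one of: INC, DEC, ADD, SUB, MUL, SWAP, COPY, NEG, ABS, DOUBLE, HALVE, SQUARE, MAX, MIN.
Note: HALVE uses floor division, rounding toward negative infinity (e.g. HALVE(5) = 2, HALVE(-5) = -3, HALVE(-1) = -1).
MUL(q, b)

Analyzing the change:
Before: b=5, q=7
After: b=5, q=35
Variable q changed from 7 to 35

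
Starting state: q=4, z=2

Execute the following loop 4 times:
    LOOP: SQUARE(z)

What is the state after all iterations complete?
q=4, z=65536

Iteration trace:
Start: q=4, z=2
After iteration 1: q=4, z=4
After iteration 2: q=4, z=16
After iteration 3: q=4, z=256
After iteration 4: q=4, z=65536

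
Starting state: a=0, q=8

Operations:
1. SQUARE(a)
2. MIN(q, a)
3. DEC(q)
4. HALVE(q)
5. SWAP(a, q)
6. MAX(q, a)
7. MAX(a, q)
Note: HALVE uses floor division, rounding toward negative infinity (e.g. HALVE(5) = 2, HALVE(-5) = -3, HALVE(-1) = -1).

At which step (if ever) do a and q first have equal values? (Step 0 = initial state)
Step 2

a and q first become equal after step 2.

Comparing values at each step:
Initial: a=0, q=8
After step 1: a=0, q=8
After step 2: a=0, q=0 ← equal!
After step 3: a=0, q=-1
After step 4: a=0, q=-1
After step 5: a=-1, q=0
After step 6: a=-1, q=0
After step 7: a=0, q=0 ← equal!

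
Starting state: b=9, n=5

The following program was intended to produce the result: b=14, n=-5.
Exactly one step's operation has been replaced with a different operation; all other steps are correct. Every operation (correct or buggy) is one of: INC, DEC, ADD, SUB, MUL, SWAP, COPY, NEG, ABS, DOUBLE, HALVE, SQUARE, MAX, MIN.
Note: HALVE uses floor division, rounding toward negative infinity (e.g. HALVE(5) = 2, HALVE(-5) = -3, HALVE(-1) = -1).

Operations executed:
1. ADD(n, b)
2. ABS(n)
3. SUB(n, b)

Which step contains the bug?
Step 2

Trace with buggy code:
Initial: b=9, n=5
After step 1: b=9, n=14
After step 2: b=9, n=14
After step 3: b=9, n=5
Actual final b=9, n=5 ≠ expected b=14, n=-5.
Step 2 is the only position where a single-operation replacement can produce the expected result.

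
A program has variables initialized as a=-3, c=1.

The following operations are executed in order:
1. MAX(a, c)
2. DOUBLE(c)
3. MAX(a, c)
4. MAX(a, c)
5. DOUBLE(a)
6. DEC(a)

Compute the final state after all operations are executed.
{a: 3, c: 2}

Step-by-step execution:
Initial: a=-3, c=1
After step 1 (MAX(a, c)): a=1, c=1
After step 2 (DOUBLE(c)): a=1, c=2
After step 3 (MAX(a, c)): a=2, c=2
After step 4 (MAX(a, c)): a=2, c=2
After step 5 (DOUBLE(a)): a=4, c=2
After step 6 (DEC(a)): a=3, c=2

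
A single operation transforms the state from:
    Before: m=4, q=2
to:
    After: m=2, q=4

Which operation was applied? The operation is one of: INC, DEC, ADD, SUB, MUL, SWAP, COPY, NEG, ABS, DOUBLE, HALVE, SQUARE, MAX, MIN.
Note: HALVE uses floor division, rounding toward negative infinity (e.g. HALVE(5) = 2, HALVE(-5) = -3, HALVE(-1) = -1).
SWAP(q, m)

Analyzing the change:
Before: m=4, q=2
After: m=2, q=4
Variable q changed from 2 to 4
Variable m changed from 4 to 2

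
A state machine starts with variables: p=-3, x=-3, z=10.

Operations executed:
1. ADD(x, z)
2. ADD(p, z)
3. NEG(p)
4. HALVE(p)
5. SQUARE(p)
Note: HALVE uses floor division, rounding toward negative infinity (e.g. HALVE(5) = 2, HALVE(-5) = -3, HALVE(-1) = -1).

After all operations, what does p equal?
p = 16

Tracing execution:
Step 1: ADD(x, z) → p = -3
Step 2: ADD(p, z) → p = 7
Step 3: NEG(p) → p = -7
Step 4: HALVE(p) → p = -4
Step 5: SQUARE(p) → p = 16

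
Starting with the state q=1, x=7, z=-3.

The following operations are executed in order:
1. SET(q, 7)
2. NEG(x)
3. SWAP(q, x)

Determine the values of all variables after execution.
{q: -7, x: 7, z: -3}

Step-by-step execution:
Initial: q=1, x=7, z=-3
After step 1 (SET(q, 7)): q=7, x=7, z=-3
After step 2 (NEG(x)): q=7, x=-7, z=-3
After step 3 (SWAP(q, x)): q=-7, x=7, z=-3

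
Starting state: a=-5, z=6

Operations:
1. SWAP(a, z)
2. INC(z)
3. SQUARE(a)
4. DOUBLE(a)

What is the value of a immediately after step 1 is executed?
a = 6

Tracing a through execution:
Initial: a = -5
After step 1 (SWAP(a, z)): a = 6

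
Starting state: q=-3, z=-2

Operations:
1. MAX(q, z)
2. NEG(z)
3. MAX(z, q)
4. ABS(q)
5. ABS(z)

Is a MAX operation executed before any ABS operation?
Yes

First MAX: step 1
First ABS: step 4
Since 1 < 4, MAX comes first.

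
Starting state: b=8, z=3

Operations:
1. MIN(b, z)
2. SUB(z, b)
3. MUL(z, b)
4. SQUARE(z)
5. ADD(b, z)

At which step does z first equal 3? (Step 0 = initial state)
Step 0

Tracing z:
Initial: z = 3 ← first occurrence
After step 1: z = 3
After step 2: z = 0
After step 3: z = 0
After step 4: z = 0
After step 5: z = 0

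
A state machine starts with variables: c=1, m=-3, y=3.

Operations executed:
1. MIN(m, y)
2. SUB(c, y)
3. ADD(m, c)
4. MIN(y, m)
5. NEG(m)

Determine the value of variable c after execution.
c = -2

Tracing execution:
Step 1: MIN(m, y) → c = 1
Step 2: SUB(c, y) → c = -2
Step 3: ADD(m, c) → c = -2
Step 4: MIN(y, m) → c = -2
Step 5: NEG(m) → c = -2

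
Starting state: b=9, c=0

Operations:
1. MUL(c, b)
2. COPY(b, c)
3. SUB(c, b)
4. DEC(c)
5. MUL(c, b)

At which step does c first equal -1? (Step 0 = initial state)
Step 4

Tracing c:
Initial: c = 0
After step 1: c = 0
After step 2: c = 0
After step 3: c = 0
After step 4: c = -1 ← first occurrence
After step 5: c = 0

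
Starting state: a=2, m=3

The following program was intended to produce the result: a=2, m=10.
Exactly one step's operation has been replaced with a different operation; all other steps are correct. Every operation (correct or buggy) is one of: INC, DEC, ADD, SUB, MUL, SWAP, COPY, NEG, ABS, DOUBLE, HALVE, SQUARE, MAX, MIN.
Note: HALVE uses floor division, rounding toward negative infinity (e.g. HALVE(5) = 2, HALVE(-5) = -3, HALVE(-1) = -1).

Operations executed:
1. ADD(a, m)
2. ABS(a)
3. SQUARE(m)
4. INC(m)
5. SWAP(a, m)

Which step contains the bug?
Step 5

Trace with buggy code:
Initial: a=2, m=3
After step 1: a=5, m=3
After step 2: a=5, m=3
After step 3: a=5, m=9
After step 4: a=5, m=10
After step 5: a=10, m=5
Actual final a=10, m=5 ≠ expected a=2, m=10.
Step 5 is the only position where a single-operation replacement can produce the expected result.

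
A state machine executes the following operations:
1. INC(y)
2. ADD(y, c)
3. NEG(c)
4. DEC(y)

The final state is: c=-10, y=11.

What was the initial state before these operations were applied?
c=10, y=1

Working backwards:
Final state: c=-10, y=11
Before step 4 (DEC(y)): c=-10, y=12
Before step 3 (NEG(c)): c=10, y=12
Before step 2 (ADD(y, c)): c=10, y=2
Before step 1 (INC(y)): c=10, y=1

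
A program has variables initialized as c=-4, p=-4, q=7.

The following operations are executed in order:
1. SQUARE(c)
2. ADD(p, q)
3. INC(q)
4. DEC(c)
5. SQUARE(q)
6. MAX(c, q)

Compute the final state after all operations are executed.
{c: 64, p: 3, q: 64}

Step-by-step execution:
Initial: c=-4, p=-4, q=7
After step 1 (SQUARE(c)): c=16, p=-4, q=7
After step 2 (ADD(p, q)): c=16, p=3, q=7
After step 3 (INC(q)): c=16, p=3, q=8
After step 4 (DEC(c)): c=15, p=3, q=8
After step 5 (SQUARE(q)): c=15, p=3, q=64
After step 6 (MAX(c, q)): c=64, p=3, q=64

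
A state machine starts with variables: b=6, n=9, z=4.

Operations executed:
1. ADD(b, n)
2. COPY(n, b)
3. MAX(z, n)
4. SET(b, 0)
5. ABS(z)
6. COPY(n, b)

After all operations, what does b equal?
b = 0

Tracing execution:
Step 1: ADD(b, n) → b = 15
Step 2: COPY(n, b) → b = 15
Step 3: MAX(z, n) → b = 15
Step 4: SET(b, 0) → b = 0
Step 5: ABS(z) → b = 0
Step 6: COPY(n, b) → b = 0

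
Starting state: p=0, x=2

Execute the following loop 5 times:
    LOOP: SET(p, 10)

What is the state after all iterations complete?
p=10, x=2

Iteration trace:
Start: p=0, x=2
After iteration 1: p=10, x=2
After iteration 2: p=10, x=2
After iteration 3: p=10, x=2
After iteration 4: p=10, x=2
After iteration 5: p=10, x=2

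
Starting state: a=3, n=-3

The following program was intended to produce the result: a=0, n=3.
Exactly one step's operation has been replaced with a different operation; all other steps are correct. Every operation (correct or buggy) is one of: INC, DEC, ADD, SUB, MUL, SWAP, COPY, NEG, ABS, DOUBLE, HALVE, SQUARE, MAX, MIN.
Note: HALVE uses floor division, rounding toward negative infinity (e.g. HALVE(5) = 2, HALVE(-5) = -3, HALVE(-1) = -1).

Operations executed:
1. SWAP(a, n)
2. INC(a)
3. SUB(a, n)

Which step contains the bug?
Step 2

Trace with buggy code:
Initial: a=3, n=-3
After step 1: a=-3, n=3
After step 2: a=-2, n=3
After step 3: a=-5, n=3
Actual final a=-5, n=3 ≠ expected a=0, n=3.
Step 2 is the only position where a single-operation replacement can produce the expected result.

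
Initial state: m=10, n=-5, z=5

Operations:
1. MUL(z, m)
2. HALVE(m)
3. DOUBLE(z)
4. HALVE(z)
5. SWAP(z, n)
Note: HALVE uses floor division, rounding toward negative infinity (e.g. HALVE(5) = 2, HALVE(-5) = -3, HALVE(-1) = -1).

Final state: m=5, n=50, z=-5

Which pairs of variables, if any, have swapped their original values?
None

Comparing initial and final values:
m: 10 → 5
n: -5 → 50
z: 5 → -5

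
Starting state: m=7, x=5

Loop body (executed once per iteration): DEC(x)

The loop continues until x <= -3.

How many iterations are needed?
8

Tracing iterations:
Initial: m=7, x=5
After iteration 1: m=7, x=4
After iteration 2: m=7, x=3
After iteration 3: m=7, x=2
After iteration 4: m=7, x=1
After iteration 5: m=7, x=0
After iteration 6: m=7, x=-1
After iteration 7: m=7, x=-2
After iteration 8: m=7, x=-3
x <= -3 now holds, so the loop exits after 8 iterations.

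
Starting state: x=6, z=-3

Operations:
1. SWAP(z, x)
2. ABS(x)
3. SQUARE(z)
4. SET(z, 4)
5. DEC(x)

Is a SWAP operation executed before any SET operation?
Yes

First SWAP: step 1
First SET: step 4
Since 1 < 4, SWAP comes first.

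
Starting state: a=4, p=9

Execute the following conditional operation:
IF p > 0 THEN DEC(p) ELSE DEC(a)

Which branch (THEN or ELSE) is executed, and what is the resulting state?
Branch: THEN, Final state: a=4, p=8

Evaluating condition: p > 0
p = 9
Condition is True, so THEN branch executes
After DEC(p): a=4, p=8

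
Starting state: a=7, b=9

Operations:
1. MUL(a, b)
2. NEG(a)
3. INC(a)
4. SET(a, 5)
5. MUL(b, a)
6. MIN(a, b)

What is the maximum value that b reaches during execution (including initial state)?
45

Values of b at each step:
Initial: b = 9
After step 1: b = 9
After step 2: b = 9
After step 3: b = 9
After step 4: b = 9
After step 5: b = 45 ← maximum
After step 6: b = 45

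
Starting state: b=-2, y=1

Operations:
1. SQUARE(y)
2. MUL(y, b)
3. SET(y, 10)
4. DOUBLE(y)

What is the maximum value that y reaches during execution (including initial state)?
20

Values of y at each step:
Initial: y = 1
After step 1: y = 1
After step 2: y = -2
After step 3: y = 10
After step 4: y = 20 ← maximum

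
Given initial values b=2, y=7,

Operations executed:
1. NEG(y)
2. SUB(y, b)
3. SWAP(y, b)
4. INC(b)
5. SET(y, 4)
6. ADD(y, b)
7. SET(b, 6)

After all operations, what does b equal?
b = 6

Tracing execution:
Step 1: NEG(y) → b = 2
Step 2: SUB(y, b) → b = 2
Step 3: SWAP(y, b) → b = -9
Step 4: INC(b) → b = -8
Step 5: SET(y, 4) → b = -8
Step 6: ADD(y, b) → b = -8
Step 7: SET(b, 6) → b = 6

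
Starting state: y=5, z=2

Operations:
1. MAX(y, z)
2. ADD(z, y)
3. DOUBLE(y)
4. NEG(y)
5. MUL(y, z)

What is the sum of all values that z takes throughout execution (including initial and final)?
32

Values of z at each step:
Initial: z = 2
After step 1: z = 2
After step 2: z = 7
After step 3: z = 7
After step 4: z = 7
After step 5: z = 7
Sum = 2 + 2 + 7 + 7 + 7 + 7 = 32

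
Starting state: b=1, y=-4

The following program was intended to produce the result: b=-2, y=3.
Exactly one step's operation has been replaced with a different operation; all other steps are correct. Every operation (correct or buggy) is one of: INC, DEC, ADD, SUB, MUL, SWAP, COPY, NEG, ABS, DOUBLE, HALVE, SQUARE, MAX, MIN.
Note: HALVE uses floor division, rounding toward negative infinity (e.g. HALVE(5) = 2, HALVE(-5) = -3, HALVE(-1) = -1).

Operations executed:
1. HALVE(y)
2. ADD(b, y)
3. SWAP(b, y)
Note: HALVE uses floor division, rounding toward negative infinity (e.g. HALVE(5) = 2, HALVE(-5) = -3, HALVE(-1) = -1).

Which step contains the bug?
Step 2

Trace with buggy code:
Initial: b=1, y=-4
After step 1: b=1, y=-2
After step 2: b=-1, y=-2
After step 3: b=-2, y=-1
Actual final b=-2, y=-1 ≠ expected b=-2, y=3.
Step 2 is the only position where a single-operation replacement can produce the expected result.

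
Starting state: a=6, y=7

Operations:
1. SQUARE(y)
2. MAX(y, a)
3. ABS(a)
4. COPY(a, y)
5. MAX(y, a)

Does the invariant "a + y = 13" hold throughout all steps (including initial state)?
No, violated after step 1

The invariant is violated after step 1.

State at each step:
Initial: a=6, y=7
After step 1: a=6, y=49
After step 2: a=6, y=49
After step 3: a=6, y=49
After step 4: a=49, y=49
After step 5: a=49, y=49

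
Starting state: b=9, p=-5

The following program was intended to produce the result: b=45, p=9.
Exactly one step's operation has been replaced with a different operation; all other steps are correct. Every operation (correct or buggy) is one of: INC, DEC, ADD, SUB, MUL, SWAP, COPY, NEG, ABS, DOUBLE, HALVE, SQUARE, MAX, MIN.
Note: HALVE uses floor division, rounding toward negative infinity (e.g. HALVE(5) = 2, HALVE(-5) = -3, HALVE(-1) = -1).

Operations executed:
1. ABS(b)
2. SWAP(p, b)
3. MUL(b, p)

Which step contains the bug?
Step 1

Trace with buggy code:
Initial: b=9, p=-5
After step 1: b=9, p=-5
After step 2: b=-5, p=9
After step 3: b=-45, p=9
Actual final b=-45, p=9 ≠ expected b=45, p=9.
Step 1 is the only position where a single-operation replacement can produce the expected result.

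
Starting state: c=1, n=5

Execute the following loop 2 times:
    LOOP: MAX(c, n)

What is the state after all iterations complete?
c=5, n=5

Iteration trace:
Start: c=1, n=5
After iteration 1: c=5, n=5
After iteration 2: c=5, n=5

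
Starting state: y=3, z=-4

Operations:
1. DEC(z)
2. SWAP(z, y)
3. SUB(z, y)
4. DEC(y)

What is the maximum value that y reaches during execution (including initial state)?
3

Values of y at each step:
Initial: y = 3 ← maximum
After step 1: y = 3
After step 2: y = -5
After step 3: y = -5
After step 4: y = -6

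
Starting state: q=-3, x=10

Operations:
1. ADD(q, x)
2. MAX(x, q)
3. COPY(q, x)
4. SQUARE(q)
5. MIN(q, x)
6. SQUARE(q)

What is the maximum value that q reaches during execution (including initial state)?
100

Values of q at each step:
Initial: q = -3
After step 1: q = 7
After step 2: q = 7
After step 3: q = 10
After step 4: q = 100 ← maximum
After step 5: q = 10
After step 6: q = 100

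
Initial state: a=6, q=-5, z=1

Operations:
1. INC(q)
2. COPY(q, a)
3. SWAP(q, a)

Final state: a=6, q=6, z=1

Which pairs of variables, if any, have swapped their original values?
None

Comparing initial and final values:
a: 6 → 6
z: 1 → 1
q: -5 → 6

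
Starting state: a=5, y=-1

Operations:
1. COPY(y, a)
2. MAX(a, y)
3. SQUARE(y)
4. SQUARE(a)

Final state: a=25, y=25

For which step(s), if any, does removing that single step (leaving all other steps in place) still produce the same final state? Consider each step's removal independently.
Step(s) 2

Testing removal of each single step:
Without step 1: final = a=25, y=1 (different)
Without step 2: final = a=25, y=25 (same)
Without step 3: final = a=25, y=5 (different)
Without step 4: final = a=5, y=25 (different)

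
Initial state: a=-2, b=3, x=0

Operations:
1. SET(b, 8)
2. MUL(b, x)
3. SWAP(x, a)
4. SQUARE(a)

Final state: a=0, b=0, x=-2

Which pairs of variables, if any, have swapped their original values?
(x, a)

Comparing initial and final values:
b: 3 → 0
x: 0 → -2
a: -2 → 0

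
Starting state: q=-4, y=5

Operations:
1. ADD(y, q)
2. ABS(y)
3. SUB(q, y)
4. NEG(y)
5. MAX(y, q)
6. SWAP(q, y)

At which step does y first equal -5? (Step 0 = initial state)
Step 6

Tracing y:
Initial: y = 5
After step 1: y = 1
After step 2: y = 1
After step 3: y = 1
After step 4: y = -1
After step 5: y = -1
After step 6: y = -5 ← first occurrence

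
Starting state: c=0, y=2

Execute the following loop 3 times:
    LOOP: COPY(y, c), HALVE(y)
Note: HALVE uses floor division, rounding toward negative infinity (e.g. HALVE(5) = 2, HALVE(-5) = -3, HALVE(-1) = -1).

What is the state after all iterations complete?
c=0, y=0

Iteration trace:
Start: c=0, y=2
After iteration 1: c=0, y=0
After iteration 2: c=0, y=0
After iteration 3: c=0, y=0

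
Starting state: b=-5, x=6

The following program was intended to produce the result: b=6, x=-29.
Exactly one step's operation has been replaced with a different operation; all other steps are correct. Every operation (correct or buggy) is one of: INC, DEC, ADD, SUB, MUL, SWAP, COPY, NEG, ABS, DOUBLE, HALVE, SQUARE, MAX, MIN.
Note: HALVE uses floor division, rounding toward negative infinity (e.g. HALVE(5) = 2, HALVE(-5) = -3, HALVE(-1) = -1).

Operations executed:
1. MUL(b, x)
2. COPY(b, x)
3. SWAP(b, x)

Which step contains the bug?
Step 2

Trace with buggy code:
Initial: b=-5, x=6
After step 1: b=-30, x=6
After step 2: b=6, x=6
After step 3: b=6, x=6
Actual final b=6, x=6 ≠ expected b=6, x=-29.
Step 2 is the only position where a single-operation replacement can produce the expected result.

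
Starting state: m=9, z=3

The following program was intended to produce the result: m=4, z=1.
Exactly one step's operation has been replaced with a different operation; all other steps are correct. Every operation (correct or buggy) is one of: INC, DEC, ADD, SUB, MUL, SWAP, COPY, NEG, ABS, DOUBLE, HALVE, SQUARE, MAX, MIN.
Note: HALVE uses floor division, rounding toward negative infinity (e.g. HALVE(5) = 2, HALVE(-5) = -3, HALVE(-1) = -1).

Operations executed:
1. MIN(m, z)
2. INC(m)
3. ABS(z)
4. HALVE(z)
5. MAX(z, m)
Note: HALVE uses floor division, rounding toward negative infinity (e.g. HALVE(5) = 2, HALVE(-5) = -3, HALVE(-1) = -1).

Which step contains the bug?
Step 5

Trace with buggy code:
Initial: m=9, z=3
After step 1: m=3, z=3
After step 2: m=4, z=3
After step 3: m=4, z=3
After step 4: m=4, z=1
After step 5: m=4, z=4
Actual final m=4, z=4 ≠ expected m=4, z=1.
Step 5 is the only position where a single-operation replacement can produce the expected result.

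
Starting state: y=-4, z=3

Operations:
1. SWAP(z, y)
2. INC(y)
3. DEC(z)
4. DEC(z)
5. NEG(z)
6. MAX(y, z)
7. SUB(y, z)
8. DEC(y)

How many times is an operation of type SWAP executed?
1

Counting SWAP operations:
Step 1: SWAP(z, y) ← SWAP
Total: 1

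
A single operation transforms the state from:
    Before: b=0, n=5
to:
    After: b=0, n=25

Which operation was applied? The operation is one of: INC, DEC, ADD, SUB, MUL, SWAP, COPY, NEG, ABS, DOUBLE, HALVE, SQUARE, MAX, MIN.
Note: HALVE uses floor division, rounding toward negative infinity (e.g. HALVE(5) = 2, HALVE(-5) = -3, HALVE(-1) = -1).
SQUARE(n)

Analyzing the change:
Before: b=0, n=5
After: b=0, n=25
Variable n changed from 5 to 25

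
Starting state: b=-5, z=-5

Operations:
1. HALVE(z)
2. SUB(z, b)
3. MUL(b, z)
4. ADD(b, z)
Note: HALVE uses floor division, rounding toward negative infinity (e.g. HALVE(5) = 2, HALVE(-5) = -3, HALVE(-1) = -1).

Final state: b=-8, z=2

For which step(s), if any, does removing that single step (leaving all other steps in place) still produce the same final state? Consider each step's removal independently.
None - removing any single step changes the final result

Testing removal of each single step:
Without step 1: final = b=0, z=0 (different)
Without step 2: final = b=12, z=-3 (different)
Without step 3: final = b=-3, z=2 (different)
Without step 4: final = b=-10, z=2 (different)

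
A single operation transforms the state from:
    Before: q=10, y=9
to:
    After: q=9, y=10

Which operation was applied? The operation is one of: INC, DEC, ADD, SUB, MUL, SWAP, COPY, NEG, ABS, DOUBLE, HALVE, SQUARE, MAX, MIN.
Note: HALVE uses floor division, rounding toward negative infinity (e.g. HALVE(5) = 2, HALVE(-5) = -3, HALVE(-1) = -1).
SWAP(q, y)

Analyzing the change:
Before: q=10, y=9
After: q=9, y=10
Variable q changed from 10 to 9
Variable y changed from 9 to 10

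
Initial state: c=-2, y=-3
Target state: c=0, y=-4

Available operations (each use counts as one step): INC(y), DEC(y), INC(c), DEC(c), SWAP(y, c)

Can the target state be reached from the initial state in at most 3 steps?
Yes

Path (3 steps): DEC(y) → INC(c) → INC(c)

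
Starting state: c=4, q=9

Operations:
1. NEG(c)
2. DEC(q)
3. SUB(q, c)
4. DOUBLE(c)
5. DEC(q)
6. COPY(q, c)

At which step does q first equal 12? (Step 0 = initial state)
Step 3

Tracing q:
Initial: q = 9
After step 1: q = 9
After step 2: q = 8
After step 3: q = 12 ← first occurrence
After step 4: q = 12
After step 5: q = 11
After step 6: q = -8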